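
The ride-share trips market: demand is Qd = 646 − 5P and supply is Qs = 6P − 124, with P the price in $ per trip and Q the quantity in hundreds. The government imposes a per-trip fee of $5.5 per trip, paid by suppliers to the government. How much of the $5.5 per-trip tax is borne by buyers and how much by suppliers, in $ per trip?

Buyers bear $3 per trip; suppliers bear $2.5 per trip.

Without the tax, 646 − 5P = 6P − 124 gives 11P = 770, so P* = $70 and Q* = 296.
With the tax collected from suppliers, supply shifts: Qs = 6(P − 5.5) − 124.
Solving gives Q = 281 with buyers paying $73 and suppliers receiving $67.5 (the $5.5 wedge).
Burden on buyers: $3; on suppliers: $2.5. (They sum to $5.5.)
The less price-elastic side of the market bears the larger share of a per-unit tax.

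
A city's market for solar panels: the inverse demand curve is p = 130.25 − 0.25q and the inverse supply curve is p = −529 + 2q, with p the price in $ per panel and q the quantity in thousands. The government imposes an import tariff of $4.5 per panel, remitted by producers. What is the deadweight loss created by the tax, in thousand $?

Deadweight loss = $4.5 thousand.

Inverting to q(p) form: qd = 521 − 4p; qs = 0.5p + 264.5.
Before the tax: set 521 − 4p = 0.5p + 264.5 → p* = $57, q* = 293.
With the tax collected from producers, supply shifts: qs = 0.5(p − 4.5) + 264.5.
Solving gives q = 291 with consumers paying $57.5 and producers receiving $53 (the $4.5 wedge).
Quantity falls by |ΔQ| = |293 − 291| = 2.
DWL = ½ · t · |ΔQ| = ½ · 4.5 · 2 = $4.5.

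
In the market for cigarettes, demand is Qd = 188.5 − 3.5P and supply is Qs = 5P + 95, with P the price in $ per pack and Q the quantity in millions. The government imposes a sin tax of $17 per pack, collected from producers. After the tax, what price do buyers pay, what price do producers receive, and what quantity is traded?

Buyers pay $21; producers receive $4; quantity = 115.

Before the tax: set 188.5 − 3.5P = 5P + 95 → P* = $11, Q* = 150.
With the tax collected from producers, supply shifts: Qs = 5(P − 17) + 95.
New equilibrium: buyers pay $21, producers receive $4, Q = 115. (Wedge: Pb − Ps = 17.)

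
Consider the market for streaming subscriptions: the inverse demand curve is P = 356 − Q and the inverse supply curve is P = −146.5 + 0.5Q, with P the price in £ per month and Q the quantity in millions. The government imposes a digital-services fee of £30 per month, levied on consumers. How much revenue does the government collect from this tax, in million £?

Tax revenue = £9450 million.

Inverting to Q(P) form: Qd = 356 − P; Qs = 2P + 293.
Without the tax, 356 − P = 2P + 293 gives 3P = 63, so P* = £21 and Q* = 335.
With the tax collected from consumers, demand (in seller-price terms) shifts: Qd = 356 − (P + 30).
Solving gives Q = 315 with consumers paying £41 and producers receiving £11 (the £30 wedge).
Revenue = t · Q = 30 · 315 = £9450.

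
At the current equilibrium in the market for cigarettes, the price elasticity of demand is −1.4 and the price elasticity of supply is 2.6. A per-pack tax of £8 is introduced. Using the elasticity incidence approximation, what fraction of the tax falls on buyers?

Buyers' share ≈ 0.65.

Incidence ratio: buyers' share ≈ εs / (εs + |εd|) = 2.6 / (2.6 + 1.4) = 0.65.
Supply is the more elastic side, so buyers bear the larger share.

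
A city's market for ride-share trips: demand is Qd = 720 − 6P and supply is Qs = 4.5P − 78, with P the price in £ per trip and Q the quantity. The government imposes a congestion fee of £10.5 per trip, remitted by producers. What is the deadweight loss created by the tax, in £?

Without the tax, 720 − 6P = 4.5P − 78 gives 10.5P = 798, so P* = £76 and Q* = 264.
With the tax collected from producers, supply shifts: Qs = 4.5(P − 10.5) − 78.
New equilibrium: buyers pay £80.5, producers receive £70, Q = 237. (Wedge: Pb − Ps = 10.5.)
Quantity falls by |ΔQ| = |264 − 237| = 27.
DWL = ½ · t · |ΔQ| = ½ · 10.5 · 27 = £141.75.

Deadweight loss = £141.75.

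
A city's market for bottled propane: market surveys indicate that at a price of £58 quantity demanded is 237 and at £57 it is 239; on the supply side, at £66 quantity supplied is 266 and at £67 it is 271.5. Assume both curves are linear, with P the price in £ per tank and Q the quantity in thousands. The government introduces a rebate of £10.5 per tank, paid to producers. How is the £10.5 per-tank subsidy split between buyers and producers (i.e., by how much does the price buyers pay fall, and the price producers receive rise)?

Buyers gain £7.7 per tank; producers gain £2.8 per tank.

Demand slope: (239 − 237)/(57 − 58) = -2, so Qd = 353 − 2P.
Supply slope: (271.5 − 266)/(67 − 66) = 5.5, so Qs = 5.5P − 97.
Before the subsidy: set 353 − 2P = 5.5P − 97 → P* = £60, Q* = 233.
With a per-unit subsidy paid to producers, each receives P + 10.5 per unit sold, so supply becomes Qs = 5.5(P + 10.5) − 97.
New equilibrium: buyers pay £52.3, producers receive £62.8, Q = 248.4. (Wedge: Pb − Ps = −10.5.)
Gain to buyers: £7.7; to producers: £2.8. (They sum to £10.5.)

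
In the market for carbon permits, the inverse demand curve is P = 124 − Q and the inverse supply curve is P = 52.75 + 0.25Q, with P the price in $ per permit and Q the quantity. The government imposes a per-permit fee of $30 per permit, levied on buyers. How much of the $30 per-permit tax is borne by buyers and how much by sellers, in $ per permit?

Buyers bear $24 per permit; sellers bear $6 per permit.

Rewrite in direct form: Qd = 124 − P and Qs = 4P − 211.
Before the tax: set 124 − P = 4P − 211 → P* = $67, Q* = 57.
With the tax collected from buyers, demand (in seller-price terms) shifts: Qd = 124 − (P + 30).
New equilibrium: buyers pay $91, sellers receive $61, Q = 33. (Wedge: Pb − Ps = 30.)
Burden on buyers: $24; on sellers: $6. (They sum to $30.)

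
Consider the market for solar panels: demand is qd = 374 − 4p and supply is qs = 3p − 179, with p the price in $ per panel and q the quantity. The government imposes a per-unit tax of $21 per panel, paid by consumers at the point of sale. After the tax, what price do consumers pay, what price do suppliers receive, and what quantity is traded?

Consumers pay $88; suppliers receive $67; quantity = 22.

Without the tax, 374 − 4p = 3p − 179 gives 7p = 553, so p* = $79 and q* = 58.
With the tax collected from consumers, demand (in seller-price terms) shifts: qd = 374 − 4(p + 21).
Solving gives q = 22 with consumers paying $88 and suppliers receiving $67 (the $21 wedge).
The less price-elastic side of the market bears the larger share of a per-unit tax.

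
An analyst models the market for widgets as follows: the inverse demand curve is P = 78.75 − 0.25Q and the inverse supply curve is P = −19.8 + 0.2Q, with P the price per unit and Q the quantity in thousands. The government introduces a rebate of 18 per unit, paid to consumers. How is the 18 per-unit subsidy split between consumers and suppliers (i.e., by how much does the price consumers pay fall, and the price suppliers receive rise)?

Inverting to Q(P) form: Qd = 315 − 4P; Qs = 5P + 99.
Before the subsidy: set 315 − 4P = 5P + 99 → P* = 24, Q* = 219.
With a per-unit subsidy paid to consumers, each effectively pays P − 18, so demand becomes Qd = 315 − 4(P − 18).
New equilibrium: consumers pay 14, suppliers receive 32, Q = 259. (Wedge: Pb − Ps = −18.)
Gain to consumers: 10; to suppliers: 8. (They sum to 18.)

Consumers gain 10 per unit; suppliers gain 8 per unit.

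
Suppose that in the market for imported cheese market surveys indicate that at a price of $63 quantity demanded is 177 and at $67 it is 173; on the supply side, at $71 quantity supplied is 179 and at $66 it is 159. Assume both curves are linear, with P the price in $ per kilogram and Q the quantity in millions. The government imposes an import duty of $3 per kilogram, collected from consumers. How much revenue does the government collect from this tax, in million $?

Tax revenue = $505.8 million.

Demand slope: (173 − 177)/(67 − 63) = -1, so Qd = 240 − P.
Supply slope: (159 − 179)/(66 − 71) = 4, so Qs = 4P − 105.
Before the tax: set 240 − P = 4P − 105 → P* = $69, Q* = 171.
With the tax collected from consumers, demand (in seller-price terms) shifts: Qd = 240 − (P + 3).
New equilibrium: consumers pay $71.4, producers receive $68.4, Q = 168.6. (Wedge: Pb − Ps = 3.)
Revenue = t · Q = 3 · 168.6 = $505.8.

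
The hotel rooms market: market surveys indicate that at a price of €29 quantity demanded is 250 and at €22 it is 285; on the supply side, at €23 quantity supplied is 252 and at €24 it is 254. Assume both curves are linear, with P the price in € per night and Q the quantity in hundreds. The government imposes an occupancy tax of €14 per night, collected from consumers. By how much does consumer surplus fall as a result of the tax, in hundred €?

Consumer surplus falls by €1000 hundred.

Demand slope: (285 − 250)/(22 − 29) = -5, so Qd = 395 − 5P.
Supply slope: (254 − 252)/(24 − 23) = 2, so Qs = 2P + 206.
Without the tax, 395 − 5P = 2P + 206 gives 7P = 189, so P* = €27 and Q* = 260.
With the tax collected from consumers, demand (in seller-price terms) shifts: Qd = 395 − 5(P + 14).
New equilibrium: consumers pay €31, producers receive €17, Q = 240. (Wedge: Pb − Ps = 14.)
ΔCS is the trapezoid between Q = 240 and Q = 260 of height €4: ½ · (260 + 240) · 4 = €1000.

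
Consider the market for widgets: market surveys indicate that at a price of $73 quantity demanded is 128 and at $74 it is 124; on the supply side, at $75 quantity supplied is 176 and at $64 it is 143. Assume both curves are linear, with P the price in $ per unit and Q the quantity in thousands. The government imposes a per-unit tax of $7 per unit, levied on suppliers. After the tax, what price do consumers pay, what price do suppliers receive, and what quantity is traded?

Consumers pay $70; suppliers receive $63; quantity = 140.

Demand slope: (124 − 128)/(74 − 73) = -4, so Qd = 420 − 4P.
Supply slope: (143 − 176)/(64 − 75) = 3, so Qs = 3P − 49.
Before the tax: set 420 − 4P = 3P − 49 → P* = $67, Q* = 152.
With the tax collected from suppliers, supply shifts: Qs = 3(P − 7) − 49.
New equilibrium: consumers pay $70, suppliers receive $63, Q = 140. (Wedge: Pb − Ps = 7.)
The less price-elastic side of the market bears the larger share of a per-unit tax.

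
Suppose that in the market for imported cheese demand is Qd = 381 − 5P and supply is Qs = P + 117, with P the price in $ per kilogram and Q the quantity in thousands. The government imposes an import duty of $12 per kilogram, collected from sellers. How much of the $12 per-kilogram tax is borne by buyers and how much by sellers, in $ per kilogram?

Before the tax: set 381 − 5P = P + 117 → P* = $44, Q* = 161.
With the tax collected from sellers, supply shifts: Qs = (P − 12) + 117.
Solving gives Q = 151 with buyers paying $46 and sellers receiving $34 (the $12 wedge).
Burden on buyers: $2; on sellers: $10. (They sum to $12.)
The less price-elastic side of the market bears the larger share of a per-unit tax.

Buyers bear $2 per kilogram; sellers bear $10 per kilogram.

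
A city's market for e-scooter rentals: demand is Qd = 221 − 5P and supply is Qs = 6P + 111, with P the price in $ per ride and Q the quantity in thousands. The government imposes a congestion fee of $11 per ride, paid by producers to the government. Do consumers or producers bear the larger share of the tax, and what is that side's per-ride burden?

Consumers bear the larger share: $6 per ride.

Before the tax: set 221 − 5P = 6P + 111 → P* = $10, Q* = 171.
With the tax collected from producers, supply shifts: Qs = 6(P − 11) + 111.
New equilibrium: consumers pay $16, producers receive $5, Q = 141. (Wedge: Pb − Ps = 11.)
Per-ride burden: consumers $6, producers $5.
Consumers take the larger share because demand is less price-elastic here (demand slope 5 vs supply slope 6).
The less price-elastic side of the market bears the larger share of a per-unit tax.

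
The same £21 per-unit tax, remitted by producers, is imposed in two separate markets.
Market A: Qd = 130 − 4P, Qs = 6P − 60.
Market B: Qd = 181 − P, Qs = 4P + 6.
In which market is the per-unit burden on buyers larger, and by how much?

Market B, by £4.2.

Market A: pre-tax P* = £19, Q* = 54; post-tax Q = 3.6; per-unit burden on buyers = £12.6.
Market B: pre-tax P* = £35, Q* = 146; post-tax Q = 129.2; per-unit burden on buyers = £16.8.
Difference: £12.6 vs £16.8 → market B is larger by £4.2.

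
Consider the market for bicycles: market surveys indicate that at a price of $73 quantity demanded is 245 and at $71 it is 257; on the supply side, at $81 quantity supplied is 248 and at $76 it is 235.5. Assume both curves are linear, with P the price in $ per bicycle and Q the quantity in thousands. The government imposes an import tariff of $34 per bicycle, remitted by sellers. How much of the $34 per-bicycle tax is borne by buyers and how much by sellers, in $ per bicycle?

Demand slope: (257 − 245)/(71 − 73) = -6, so Qd = 683 − 6P.
Supply slope: (235.5 − 248)/(76 − 81) = 2.5, so Qs = 2.5P + 45.5.
Without the tax, 683 − 6P = 2.5P + 45.5 gives 8.5P = 637.5, so P* = $75 and Q* = 233.
With the tax collected from sellers, supply shifts: Qs = 2.5(P − 34) + 45.5.
Solving gives Q = 173 with buyers paying $85 and sellers receiving $51 (the $34 wedge).
Burden on buyers: $10; on sellers: $24. (They sum to $34.)
The less price-elastic side of the market bears the larger share of a per-unit tax.

Buyers bear $10 per bicycle; sellers bear $24 per bicycle.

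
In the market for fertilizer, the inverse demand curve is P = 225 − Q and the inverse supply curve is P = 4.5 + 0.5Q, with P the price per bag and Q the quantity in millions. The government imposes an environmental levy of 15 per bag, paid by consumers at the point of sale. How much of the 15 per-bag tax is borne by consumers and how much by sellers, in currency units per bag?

Inverting to Q(P) form: Qd = 225 − P; Qs = 2P − 9.
Without the tax, 225 − P = 2P − 9 gives 3P = 234, so P* = 78 and Q* = 147.
With the tax collected from consumers, demand (in seller-price terms) shifts: Qd = 225 − (P + 15).
New equilibrium: consumers pay 88, sellers receive 73, Q = 137. (Wedge: Pb − Ps = 15.)
Burden on consumers: 10; on sellers: 5. (They sum to 15.)
The less price-elastic side of the market bears the larger share of a per-unit tax.

Consumers bear 10 per bag; sellers bear 5 per bag.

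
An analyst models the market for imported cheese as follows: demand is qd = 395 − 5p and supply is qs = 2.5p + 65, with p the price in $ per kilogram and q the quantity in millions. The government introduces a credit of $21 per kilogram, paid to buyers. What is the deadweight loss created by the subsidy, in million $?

Deadweight loss = $367.5 million.

Without the subsidy, 395 − 5p = 2.5p + 65 gives 7.5p = 330, so p* = $44 and q* = 175.
With a per-unit subsidy paid to buyers, each effectively pays p − 21, so demand becomes qd = 395 − 5(p − 21).
Solving gives q = 210 with buyers paying $37 and suppliers receiving $58 (the $21 wedge).
Quantity rises by |ΔQ| = |175 − 210| = 35.
DWL = ½ · t · |ΔQ| = ½ · 21 · 35 = $367.5.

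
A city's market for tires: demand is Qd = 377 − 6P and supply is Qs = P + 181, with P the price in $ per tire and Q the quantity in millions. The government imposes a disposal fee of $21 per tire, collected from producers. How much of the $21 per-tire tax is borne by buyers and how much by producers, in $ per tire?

Before the tax: set 377 − 6P = P + 181 → P* = $28, Q* = 209.
With the tax collected from producers, supply shifts: Qs = (P − 21) + 181.
Solving gives Q = 191 with buyers paying $31 and producers receiving $10 (the $21 wedge).
Burden on buyers: $3; on producers: $18. (They sum to $21.)
The less price-elastic side of the market bears the larger share of a per-unit tax.

Buyers bear $3 per tire; producers bear $18 per tire.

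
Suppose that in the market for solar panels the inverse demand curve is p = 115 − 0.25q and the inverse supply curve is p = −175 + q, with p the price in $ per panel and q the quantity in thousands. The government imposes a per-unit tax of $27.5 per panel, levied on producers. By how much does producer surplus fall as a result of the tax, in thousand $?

Producer surplus falls by $4862 thousand.

Inverting to q(p) form: qd = 460 − 4p; qs = p + 175.
Without the tax, 460 − 4p = p + 175 gives 5p = 285, so p* = $57 and q* = 232.
With the tax collected from producers, supply shifts: qs = (p − 27.5) + 175.
Solving gives q = 210 with buyers paying $62.5 and producers receiving $35 (the $27.5 wedge).
ΔPS is the trapezoid between Q = 210 and Q = 232 of height $22: ½ · (232 + 210) · 22 = $4862.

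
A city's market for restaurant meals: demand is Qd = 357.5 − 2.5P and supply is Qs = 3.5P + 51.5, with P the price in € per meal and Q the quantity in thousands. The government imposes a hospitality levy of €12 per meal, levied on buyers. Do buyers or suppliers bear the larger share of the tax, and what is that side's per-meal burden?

Before the tax: set 357.5 − 2.5P = 3.5P + 51.5 → P* = €51, Q* = 230.
With the tax collected from buyers, demand (in seller-price terms) shifts: Qd = 357.5 − 2.5(P + 12).
Solving gives Q = 212.5 with buyers paying €58 and suppliers receiving €46 (the €12 wedge).
Per-meal burden: buyers €7, suppliers €5.
Buyers take the larger share because demand is less price-elastic here (demand slope 2.5 vs supply slope 3.5).

Buyers bear the larger share: €7 per meal.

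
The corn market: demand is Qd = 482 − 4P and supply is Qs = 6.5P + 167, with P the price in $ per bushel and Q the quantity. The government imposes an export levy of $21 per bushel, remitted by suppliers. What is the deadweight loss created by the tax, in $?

Deadweight loss = $546.

Without the tax, 482 − 4P = 6.5P + 167 gives 10.5P = 315, so P* = $30 and Q* = 362.
With the tax collected from suppliers, supply shifts: Qs = 6.5(P − 21) + 167.
Solving gives Q = 310 with consumers paying $43 and suppliers receiving $22 (the $21 wedge).
Quantity falls by |ΔQ| = |362 − 310| = 52.
DWL = ½ · t · |ΔQ| = ½ · 21 · 52 = $546.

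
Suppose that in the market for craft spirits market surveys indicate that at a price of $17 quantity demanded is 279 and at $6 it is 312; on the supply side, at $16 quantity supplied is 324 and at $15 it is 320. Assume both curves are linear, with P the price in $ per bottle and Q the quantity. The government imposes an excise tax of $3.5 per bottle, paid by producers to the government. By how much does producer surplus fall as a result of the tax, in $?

Producer surplus falls by $445.5.

Demand slope: (312 − 279)/(6 − 17) = -3, so Qd = 330 − 3P.
Supply slope: (320 − 324)/(15 − 16) = 4, so Qs = 4P + 260.
Before the tax: set 330 − 3P = 4P + 260 → P* = $10, Q* = 300.
With the tax collected from producers, supply shifts: Qs = 4(P − 3.5) + 260.
New equilibrium: consumers pay $12, producers receive $8.5, Q = 294. (Wedge: Pb − Ps = 3.5.)
ΔPS is the trapezoid between Q = 294 and Q = 300 of height $1.5: ½ · (300 + 294) · 1.5 = $445.5.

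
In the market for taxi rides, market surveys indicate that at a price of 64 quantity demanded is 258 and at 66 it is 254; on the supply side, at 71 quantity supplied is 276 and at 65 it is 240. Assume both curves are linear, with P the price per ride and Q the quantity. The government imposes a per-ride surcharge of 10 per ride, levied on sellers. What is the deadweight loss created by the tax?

Demand slope: (254 − 258)/(66 − 64) = -2, so Qd = 386 − 2P.
Supply slope: (240 − 276)/(65 − 71) = 6, so Qs = 6P − 150.
Without the tax, 386 − 2P = 6P − 150 gives 8P = 536, so P* = 67 and Q* = 252.
With the tax collected from sellers, supply shifts: Qs = 6(P − 10) − 150.
Solving gives Q = 237 with consumers paying 74.5 and sellers receiving 64.5 (the 10 wedge).
Quantity falls by |ΔQ| = |252 − 237| = 15.
DWL = ½ · t · |ΔQ| = ½ · 10 · 15 = 75.

Deadweight loss = 75.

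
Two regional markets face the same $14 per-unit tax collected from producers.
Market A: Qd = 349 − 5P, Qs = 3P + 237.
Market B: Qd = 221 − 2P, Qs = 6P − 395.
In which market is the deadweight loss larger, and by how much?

Market A, by $36.75.

Market A: pre-tax P* = $14, Q* = 279; post-tax Q = 252.75; deadweight loss = $183.75.
Market B: pre-tax P* = $77, Q* = 67; post-tax Q = 46; deadweight loss = $147.
Difference: $183.75 vs $147 → market A is larger by $36.75.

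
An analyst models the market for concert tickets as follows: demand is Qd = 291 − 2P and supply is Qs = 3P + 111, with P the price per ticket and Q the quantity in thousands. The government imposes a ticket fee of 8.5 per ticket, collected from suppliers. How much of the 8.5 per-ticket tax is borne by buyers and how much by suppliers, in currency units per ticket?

Buyers bear 5.1 per ticket; suppliers bear 3.4 per ticket.

Without the tax, 291 − 2P = 3P + 111 gives 5P = 180, so P* = 36 and Q* = 219.
With the tax collected from suppliers, supply shifts: Qs = 3(P − 8.5) + 111.
Solving gives Q = 208.8 with buyers paying 41.1 and suppliers receiving 32.6 (the 8.5 wedge).
Burden on buyers: 5.1; on suppliers: 3.4. (They sum to 8.5.)
The less price-elastic side of the market bears the larger share of a per-unit tax.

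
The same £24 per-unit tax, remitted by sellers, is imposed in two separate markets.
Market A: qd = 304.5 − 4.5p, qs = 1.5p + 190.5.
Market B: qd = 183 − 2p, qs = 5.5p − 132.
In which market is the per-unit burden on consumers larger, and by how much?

Market B, by £11.6.

Market A: pre-tax p* = £19, q* = 219; post-tax q = 192; per-unit burden on consumers = £6.
Market B: pre-tax p* = £42, q* = 99; post-tax q = 63.8; per-unit burden on consumers = £17.6.
Difference: £6 vs £17.6 → market B is larger by £11.6.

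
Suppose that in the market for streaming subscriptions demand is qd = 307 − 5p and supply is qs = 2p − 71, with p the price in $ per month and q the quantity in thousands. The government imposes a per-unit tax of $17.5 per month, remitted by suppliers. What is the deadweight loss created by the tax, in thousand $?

Deadweight loss = $218.75 thousand.

Before the tax: set 307 − 5p = 2p − 71 → p* = $54, q* = 37.
With the tax collected from suppliers, supply shifts: qs = 2(p − 17.5) − 71.
New equilibrium: buyers pay $59, suppliers receive $41.5, q = 12. (Wedge: pb − ps = 17.5.)
Quantity falls by |ΔQ| = |37 − 12| = 25.
DWL = ½ · t · |ΔQ| = ½ · 17.5 · 25 = $218.75.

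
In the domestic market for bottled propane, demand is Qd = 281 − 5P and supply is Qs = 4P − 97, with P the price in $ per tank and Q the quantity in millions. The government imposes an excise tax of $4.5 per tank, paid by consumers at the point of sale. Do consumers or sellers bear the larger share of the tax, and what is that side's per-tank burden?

Sellers bear the larger share: $2.5 per tank.

Without the tax, 281 − 5P = 4P − 97 gives 9P = 378, so P* = $42 and Q* = 71.
With the tax collected from consumers, demand (in seller-price terms) shifts: Qd = 281 − 5(P + 4.5).
Solving gives Q = 61 with consumers paying $44 and sellers receiving $39.5 (the $4.5 wedge).
Per-tank burden: consumers $2, sellers $2.5.
Sellers take the larger share because supply is less price-elastic here (demand slope 5 vs supply slope 4).
The less price-elastic side of the market bears the larger share of a per-unit tax.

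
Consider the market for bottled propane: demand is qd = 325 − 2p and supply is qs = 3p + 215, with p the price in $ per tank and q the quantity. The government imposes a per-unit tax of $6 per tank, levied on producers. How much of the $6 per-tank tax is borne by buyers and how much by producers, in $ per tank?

Buyers bear $3.6 per tank; producers bear $2.4 per tank.

Without the tax, 325 − 2p = 3p + 215 gives 5p = 110, so p* = $22 and q* = 281.
With the tax collected from producers, supply shifts: qs = 3(p − 6) + 215.
New equilibrium: buyers pay $25.6, producers receive $19.6, q = 273.8. (Wedge: pb − ps = 6.)
Burden on buyers: $3.6; on producers: $2.4. (They sum to $6.)
The less price-elastic side of the market bears the larger share of a per-unit tax.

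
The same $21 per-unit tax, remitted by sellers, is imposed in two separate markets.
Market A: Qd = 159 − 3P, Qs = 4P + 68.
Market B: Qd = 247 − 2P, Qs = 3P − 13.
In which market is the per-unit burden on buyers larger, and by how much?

Market B, by $0.6.

Market A: pre-tax P* = $13, Q* = 120; post-tax Q = 84; per-unit burden on buyers = $12.
Market B: pre-tax P* = $52, Q* = 143; post-tax Q = 117.8; per-unit burden on buyers = $12.6.
Difference: $12 vs $12.6 → market B is larger by $0.6.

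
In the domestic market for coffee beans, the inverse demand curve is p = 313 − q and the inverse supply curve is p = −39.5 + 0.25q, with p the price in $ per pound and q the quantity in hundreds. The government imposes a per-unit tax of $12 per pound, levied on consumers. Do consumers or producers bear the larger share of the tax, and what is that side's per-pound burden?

Consumers bear the larger share: $9.6 per pound.

Inverting to q(p) form: qd = 313 − p; qs = 4p + 158.
Without the tax, 313 − p = 4p + 158 gives 5p = 155, so p* = $31 and q* = 282.
With the tax collected from consumers, demand (in seller-price terms) shifts: qd = 313 − (p + 12).
New equilibrium: consumers pay $40.6, producers receive $28.6, q = 272.4. (Wedge: pb − ps = 12.)
Per-pound burden: consumers $9.6, producers $2.4.
Consumers take the larger share because demand is less price-elastic here (demand slope 1 vs supply slope 4).
The less price-elastic side of the market bears the larger share of a per-unit tax.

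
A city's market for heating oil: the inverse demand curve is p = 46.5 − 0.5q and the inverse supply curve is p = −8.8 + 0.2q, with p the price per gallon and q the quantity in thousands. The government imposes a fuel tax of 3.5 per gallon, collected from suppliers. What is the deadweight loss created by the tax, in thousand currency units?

Deadweight loss = 8.75 thousand.

Inverting to q(p) form: qd = 93 − 2p; qs = 5p + 44.
Without the tax, 93 − 2p = 5p + 44 gives 7p = 49, so p* = 7 and q* = 79.
With the tax collected from suppliers, supply shifts: qs = 5(p − 3.5) + 44.
New equilibrium: consumers pay 9.5, suppliers receive 6, q = 74. (Wedge: pb − ps = 3.5.)
Quantity falls by |ΔQ| = |79 − 74| = 5.
DWL = ½ · t · |ΔQ| = ½ · 3.5 · 5 = 8.75.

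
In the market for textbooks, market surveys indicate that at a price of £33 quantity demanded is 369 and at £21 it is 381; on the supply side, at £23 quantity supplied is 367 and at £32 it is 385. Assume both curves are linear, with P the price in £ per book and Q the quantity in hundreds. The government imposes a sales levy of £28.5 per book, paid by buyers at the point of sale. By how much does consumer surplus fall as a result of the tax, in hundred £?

Demand slope: (381 − 369)/(21 − 33) = -1, so Qd = 402 − P.
Supply slope: (385 − 367)/(32 − 23) = 2, so Qs = 2P + 321.
Before the tax: set 402 − P = 2P + 321 → P* = £27, Q* = 375.
With the tax collected from buyers, demand (in seller-price terms) shifts: Qd = 402 − (P + 28.5).
Solving gives Q = 356 with buyers paying £46 and producers receiving £17.5 (the £28.5 wedge).
ΔCS is the trapezoid between Q = 356 and Q = 375 of height £19: ½ · (375 + 356) · 19 = £6944.5.

Consumer surplus falls by £6944.5 hundred.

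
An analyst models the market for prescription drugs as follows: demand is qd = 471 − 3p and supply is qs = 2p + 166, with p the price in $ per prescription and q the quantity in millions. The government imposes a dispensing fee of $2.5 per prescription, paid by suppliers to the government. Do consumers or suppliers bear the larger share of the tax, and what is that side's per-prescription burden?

Before the tax: set 471 − 3p = 2p + 166 → p* = $61, q* = 288.
With the tax collected from suppliers, supply shifts: qs = 2(p − 2.5) + 166.
New equilibrium: consumers pay $62, suppliers receive $59.5, q = 285. (Wedge: pb − ps = 2.5.)
Per-prescription burden: consumers $1, suppliers $1.5.
Suppliers take the larger share because supply is less price-elastic here (demand slope 3 vs supply slope 2).

Suppliers bear the larger share: $1.5 per prescription.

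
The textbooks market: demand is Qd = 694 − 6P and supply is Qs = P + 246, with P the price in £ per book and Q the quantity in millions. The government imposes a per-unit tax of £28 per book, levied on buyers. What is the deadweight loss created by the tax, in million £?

Before the tax: set 694 − 6P = P + 246 → P* = £64, Q* = 310.
With the tax collected from buyers, demand (in seller-price terms) shifts: Qd = 694 − 6(P + 28).
New equilibrium: buyers pay £68, suppliers receive £40, Q = 286. (Wedge: Pb − Ps = 28.)
Quantity falls by |ΔQ| = |310 − 286| = 24.
DWL = ½ · t · |ΔQ| = ½ · 28 · 24 = £336.

Deadweight loss = £336 million.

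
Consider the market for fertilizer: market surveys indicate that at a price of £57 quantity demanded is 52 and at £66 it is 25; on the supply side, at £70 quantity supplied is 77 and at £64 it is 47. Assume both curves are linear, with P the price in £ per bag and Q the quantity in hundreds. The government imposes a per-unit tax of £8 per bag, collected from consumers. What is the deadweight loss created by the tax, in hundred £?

Deadweight loss = £60 hundred.

Demand slope: (25 − 52)/(66 − 57) = -3, so Qd = 223 − 3P.
Supply slope: (47 − 77)/(64 − 70) = 5, so Qs = 5P − 273.
Without the tax, 223 − 3P = 5P − 273 gives 8P = 496, so P* = £62 and Q* = 37.
With the tax collected from consumers, demand (in seller-price terms) shifts: Qd = 223 − 3(P + 8).
New equilibrium: consumers pay £67, suppliers receive £59, Q = 22. (Wedge: Pb − Ps = 8.)
Quantity falls by |ΔQ| = |37 − 22| = 15.
DWL = ½ · t · |ΔQ| = ½ · 8 · 15 = £60.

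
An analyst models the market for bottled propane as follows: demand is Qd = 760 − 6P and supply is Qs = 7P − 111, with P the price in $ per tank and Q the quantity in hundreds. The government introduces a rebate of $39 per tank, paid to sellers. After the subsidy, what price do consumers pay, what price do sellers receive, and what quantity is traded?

Before the subsidy: set 760 − 6P = 7P − 111 → P* = $67, Q* = 358.
With a per-unit subsidy paid to sellers, each receives P + 39 per unit sold, so supply becomes Qs = 7(P + 39) − 111.
Solving gives Q = 484 with consumers paying $46 and sellers receiving $85 (the $39 wedge).

Consumers pay $46; sellers receive $85; quantity = 484.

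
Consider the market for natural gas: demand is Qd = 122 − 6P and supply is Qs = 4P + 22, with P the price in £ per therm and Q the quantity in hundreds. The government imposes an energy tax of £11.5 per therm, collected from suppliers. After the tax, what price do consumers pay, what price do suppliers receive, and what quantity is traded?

Before the tax: set 122 − 6P = 4P + 22 → P* = £10, Q* = 62.
With the tax collected from suppliers, supply shifts: Qs = 4(P − 11.5) + 22.
Solving gives Q = 34.4 with consumers paying £14.6 and suppliers receiving £3.1 (the £11.5 wedge).
The less price-elastic side of the market bears the larger share of a per-unit tax.

Consumers pay £14.6; suppliers receive £3.1; quantity = 34.4.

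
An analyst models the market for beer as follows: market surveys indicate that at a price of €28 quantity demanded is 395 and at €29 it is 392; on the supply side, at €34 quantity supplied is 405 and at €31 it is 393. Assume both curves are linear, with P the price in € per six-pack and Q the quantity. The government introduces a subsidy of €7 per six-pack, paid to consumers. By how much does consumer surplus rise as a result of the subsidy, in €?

Consumer surplus rises by €1580.

Demand slope: (392 − 395)/(29 − 28) = -3, so Qd = 479 − 3P.
Supply slope: (393 − 405)/(31 − 34) = 4, so Qs = 4P + 269.
Without the subsidy, 479 − 3P = 4P + 269 gives 7P = 210, so P* = €30 and Q* = 389.
With a per-unit subsidy paid to consumers, each effectively pays P − 7, so demand becomes Qd = 479 − 3(P − 7).
Solving gives Q = 401 with consumers paying €26 and suppliers receiving €33 (the €7 wedge).
ΔCS is the trapezoid between Q = 401 and Q = 389 of height €4: ½ · (389 + 401) · 4 = €1580.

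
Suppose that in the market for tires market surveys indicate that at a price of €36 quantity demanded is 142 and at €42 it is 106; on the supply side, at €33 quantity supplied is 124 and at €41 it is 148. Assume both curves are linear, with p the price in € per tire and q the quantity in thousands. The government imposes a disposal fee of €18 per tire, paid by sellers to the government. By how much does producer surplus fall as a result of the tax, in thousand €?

Demand slope: (106 − 142)/(42 − 36) = -6, so qd = 358 − 6p.
Supply slope: (148 − 124)/(41 − 33) = 3, so qs = 3p + 25.
Without the tax, 358 − 6p = 3p + 25 gives 9p = 333, so p* = €37 and q* = 136.
With the tax collected from sellers, supply shifts: qs = 3(p − 18) + 25.
New equilibrium: consumers pay €43, sellers receive €25, q = 100. (Wedge: pb − ps = 18.)
ΔPS is the trapezoid between Q = 100 and Q = 136 of height €12: ½ · (136 + 100) · 12 = €1416.

Producer surplus falls by €1416 thousand.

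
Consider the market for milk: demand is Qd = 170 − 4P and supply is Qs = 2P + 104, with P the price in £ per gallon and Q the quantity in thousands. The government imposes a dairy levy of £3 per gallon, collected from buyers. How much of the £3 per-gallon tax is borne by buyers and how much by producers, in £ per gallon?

Buyers bear £1 per gallon; producers bear £2 per gallon.

Without the tax, 170 − 4P = 2P + 104 gives 6P = 66, so P* = £11 and Q* = 126.
With the tax collected from buyers, demand (in seller-price terms) shifts: Qd = 170 − 4(P + 3).
New equilibrium: buyers pay £12, producers receive £9, Q = 122. (Wedge: Pb − Ps = 3.)
Burden on buyers: £1; on producers: £2. (They sum to £3.)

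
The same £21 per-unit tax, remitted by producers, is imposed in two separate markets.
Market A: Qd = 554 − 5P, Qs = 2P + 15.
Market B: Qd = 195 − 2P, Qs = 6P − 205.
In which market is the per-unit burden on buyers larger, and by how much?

Market B, by £9.75.

Market A: pre-tax P* = £77, Q* = 169; post-tax Q = 139; per-unit burden on buyers = £6.
Market B: pre-tax P* = £50, Q* = 95; post-tax Q = 63.5; per-unit burden on buyers = £15.75.
Difference: £6 vs £15.75 → market B is larger by £9.75.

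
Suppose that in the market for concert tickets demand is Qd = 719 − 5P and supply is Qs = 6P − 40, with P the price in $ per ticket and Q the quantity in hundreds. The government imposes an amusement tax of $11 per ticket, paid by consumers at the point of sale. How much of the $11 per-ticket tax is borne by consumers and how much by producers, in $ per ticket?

Consumers bear $6 per ticket; producers bear $5 per ticket.

Without the tax, 719 − 5P = 6P − 40 gives 11P = 759, so P* = $69 and Q* = 374.
With the tax collected from consumers, demand (in seller-price terms) shifts: Qd = 719 − 5(P + 11).
Solving gives Q = 344 with consumers paying $75 and producers receiving $64 (the $11 wedge).
Burden on consumers: $6; on producers: $5. (They sum to $11.)
The less price-elastic side of the market bears the larger share of a per-unit tax.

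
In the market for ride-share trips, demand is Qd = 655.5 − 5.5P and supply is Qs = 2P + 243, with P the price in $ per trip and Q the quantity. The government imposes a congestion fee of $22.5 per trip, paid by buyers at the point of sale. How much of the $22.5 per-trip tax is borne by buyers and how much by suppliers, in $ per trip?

Without the tax, 655.5 − 5.5P = 2P + 243 gives 7.5P = 412.5, so P* = $55 and Q* = 353.
With the tax collected from buyers, demand (in seller-price terms) shifts: Qd = 655.5 − 5.5(P + 22.5).
Solving gives Q = 320 with buyers paying $61 and suppliers receiving $38.5 (the $22.5 wedge).
Burden on buyers: $6; on suppliers: $16.5. (They sum to $22.5.)

Buyers bear $6 per trip; suppliers bear $16.5 per trip.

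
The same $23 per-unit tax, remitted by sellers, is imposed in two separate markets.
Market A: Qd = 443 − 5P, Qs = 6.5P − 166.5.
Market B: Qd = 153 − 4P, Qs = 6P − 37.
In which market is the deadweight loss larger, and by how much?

Market A, by $112.7.

Market A: pre-tax P* = $53, Q* = 178; post-tax Q = 113; deadweight loss = $747.5.
Market B: pre-tax P* = $19, Q* = 77; post-tax Q = 21.8; deadweight loss = $634.8.
Difference: $747.5 vs $634.8 → market A is larger by $112.7.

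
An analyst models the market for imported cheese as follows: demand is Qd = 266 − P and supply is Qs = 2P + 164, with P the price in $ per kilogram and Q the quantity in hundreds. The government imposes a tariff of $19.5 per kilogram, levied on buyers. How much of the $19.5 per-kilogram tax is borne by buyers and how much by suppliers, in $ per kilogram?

Buyers bear $13 per kilogram; suppliers bear $6.5 per kilogram.

Without the tax, 266 − P = 2P + 164 gives 3P = 102, so P* = $34 and Q* = 232.
With the tax collected from buyers, demand (in seller-price terms) shifts: Qd = 266 − (P + 19.5).
New equilibrium: buyers pay $47, suppliers receive $27.5, Q = 219. (Wedge: Pb − Ps = 19.5.)
Burden on buyers: $13; on suppliers: $6.5. (They sum to $19.5.)
The less price-elastic side of the market bears the larger share of a per-unit tax.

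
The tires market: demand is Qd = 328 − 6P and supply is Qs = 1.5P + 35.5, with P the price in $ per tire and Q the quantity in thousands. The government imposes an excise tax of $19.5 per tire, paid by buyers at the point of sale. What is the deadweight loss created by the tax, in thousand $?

Deadweight loss = $228.15 thousand.

Without the tax, 328 − 6P = 1.5P + 35.5 gives 7.5P = 292.5, so P* = $39 and Q* = 94.
With the tax collected from buyers, demand (in seller-price terms) shifts: Qd = 328 − 6(P + 19.5).
New equilibrium: buyers pay $42.9, producers receive $23.4, Q = 70.6. (Wedge: Pb − Ps = 19.5.)
Quantity falls by |ΔQ| = |94 − 70.6| = 23.4.
DWL = ½ · t · |ΔQ| = ½ · 19.5 · 23.4 = $228.15.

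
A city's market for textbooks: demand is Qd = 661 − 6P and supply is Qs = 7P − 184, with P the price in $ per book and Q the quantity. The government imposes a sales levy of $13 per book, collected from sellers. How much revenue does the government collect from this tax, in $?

Tax revenue = $2977.

Before the tax: set 661 − 6P = 7P − 184 → P* = $65, Q* = 271.
With the tax collected from sellers, supply shifts: Qs = 7(P − 13) − 184.
Solving gives Q = 229 with buyers paying $72 and sellers receiving $59 (the $13 wedge).
Revenue = t · Q = 13 · 229 = $2977.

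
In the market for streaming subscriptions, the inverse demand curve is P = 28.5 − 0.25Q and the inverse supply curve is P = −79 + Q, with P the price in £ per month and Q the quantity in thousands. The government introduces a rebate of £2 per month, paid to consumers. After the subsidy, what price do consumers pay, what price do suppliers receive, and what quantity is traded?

Consumers pay £6.6; suppliers receive £8.6; quantity = 87.6.

Rewrite in direct form: Qd = 114 − 4P and Qs = P + 79.
Without the subsidy, 114 − 4P = P + 79 gives 5P = 35, so P* = £7 and Q* = 86.
With a per-unit subsidy paid to consumers, each effectively pays P − 2, so demand becomes Qd = 114 − 4(P − 2).
Solving gives Q = 87.6 with consumers paying £6.6 and suppliers receiving £8.6 (the £2 wedge).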